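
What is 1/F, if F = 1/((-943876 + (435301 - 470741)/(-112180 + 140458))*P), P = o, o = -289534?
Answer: 3863970346454456/14139 ≈ 2.7328e+11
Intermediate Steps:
P = -289534
F = 14139/3863970346454456 (F = 1/(-943876 + (435301 - 470741)/(-112180 + 140458)*(-289534)) = -1/289534/(-943876 - 35440/28278) = -1/289534/(-943876 - 35440*1/28278) = -1/289534/(-943876 - 17720/14139) = -1/289534/(-13345480484/14139) = -14139/13345480484*(-1/289534) = 14139/3863970346454456 ≈ 3.6592e-12)
1/F = 1/(14139/3863970346454456) = 3863970346454456/14139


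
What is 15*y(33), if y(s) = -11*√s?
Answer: -165*√33 ≈ -947.85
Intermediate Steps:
15*y(33) = 15*(-11*√33) = -165*√33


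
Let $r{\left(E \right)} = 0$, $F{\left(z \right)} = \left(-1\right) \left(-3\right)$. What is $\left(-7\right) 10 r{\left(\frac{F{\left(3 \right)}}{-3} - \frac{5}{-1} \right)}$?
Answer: $0$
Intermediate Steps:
$F{\left(z \right)} = 3$
$\left(-7\right) 10 r{\left(\frac{F{\left(3 \right)}}{-3} - \frac{5}{-1} \right)} = \left(-7\right) 10 \cdot 0 = \left(-70\right) 0 = 0$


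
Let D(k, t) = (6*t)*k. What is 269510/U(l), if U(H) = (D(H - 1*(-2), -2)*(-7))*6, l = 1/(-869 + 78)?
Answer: 15227315/56916 ≈ 267.54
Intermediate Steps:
D(k, t) = 6*k*t
l = -1/791 (l = 1/(-791) = -1/791 ≈ -0.0012642)
U(H) = 1008 + 504*H (U(H) = ((6*(H - 1*(-2))*(-2))*(-7))*6 = ((6*(H + 2)*(-2))*(-7))*6 = ((6*(2 + H)*(-2))*(-7))*6 = ((-24 - 12*H)*(-7))*6 = (168 + 84*H)*6 = 1008 + 504*H)
269510/U(l) = 269510/(1008 + 504*(-1/791)) = 269510/(1008 - 72/113) = 269510/(113832/113) = 269510*(113/113832) = 15227315/56916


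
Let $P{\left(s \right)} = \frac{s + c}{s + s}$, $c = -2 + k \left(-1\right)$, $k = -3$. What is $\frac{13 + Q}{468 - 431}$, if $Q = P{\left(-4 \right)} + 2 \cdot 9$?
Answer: $\frac{251}{296} \approx 0.84797$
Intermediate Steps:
$c = 1$ ($c = -2 - -3 = -2 + 3 = 1$)
$P{\left(s \right)} = \frac{1 + s}{2 s}$ ($P{\left(s \right)} = \frac{s + 1}{s + s} = \frac{1 + s}{2 s}$)
$Q = \frac{147}{8}$ ($Q = \frac{1 - 4}{2 \left(-4\right)} + 2 \cdot 9 = \frac{1}{2} \left(- \frac{1}{4}\right) \left(-3\right) + 18 = \frac{3}{8} + 18 = \frac{147}{8} \approx 18.375$)
$\frac{13 + Q}{468 - 431} = \frac{13 + \frac{147}{8}}{468 - 431} = \frac{251}{8 \cdot 37} = \frac{251}{8} \cdot \frac{1}{37} = \frac{251}{296}$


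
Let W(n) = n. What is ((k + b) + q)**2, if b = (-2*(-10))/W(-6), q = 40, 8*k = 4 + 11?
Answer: 855625/576 ≈ 1485.5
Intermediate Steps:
k = 15/8 (k = (4 + 11)/8 = (1/8)*15 = 15/8 ≈ 1.8750)
b = -10/3 (b = -2*(-10)/(-6) = 20*(-1/6) = -10/3 ≈ -3.3333)
((k + b) + q)**2 = ((15/8 - 10/3) + 40)**2 = (-35/24 + 40)**2 = (925/24)**2 = 855625/576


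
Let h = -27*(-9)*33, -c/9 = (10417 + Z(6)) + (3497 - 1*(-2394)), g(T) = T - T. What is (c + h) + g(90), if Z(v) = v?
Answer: -138807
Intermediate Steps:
g(T) = 0
c = -146826 (c = -9*((10417 + 6) + (3497 - 1*(-2394))) = -9*(10423 + (3497 + 2394)) = -9*(10423 + 5891) = -9*16314 = -146826)
h = 8019 (h = 243*33 = 8019)
(c + h) + g(90) = (-146826 + 8019) + 0 = -138807 + 0 = -138807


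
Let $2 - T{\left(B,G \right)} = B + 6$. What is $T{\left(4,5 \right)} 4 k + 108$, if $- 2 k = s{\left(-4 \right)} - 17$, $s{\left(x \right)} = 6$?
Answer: $-68$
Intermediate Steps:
$T{\left(B,G \right)} = -4 - B$ ($T{\left(B,G \right)} = 2 - \left(B + 6\right) = 2 - \left(6 + B\right) = -4 - B$)
$k = \frac{11}{2}$ ($k = - \frac{6 - 17}{2} = \left(- \frac{1}{2}\right) \left(-11\right) = \frac{11}{2} \approx 5.5$)
$T{\left(4,5 \right)} 4 k + 108 = \left(-4 - 4\right) 4 \cdot \frac{11}{2} + 108 = \left(-8\right) 4 \cdot \frac{11}{2} + 108 = \left(-32\right) \frac{11}{2} + 108 = -176 + 108 = -68$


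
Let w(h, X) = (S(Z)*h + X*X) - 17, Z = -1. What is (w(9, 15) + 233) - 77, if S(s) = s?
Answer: 355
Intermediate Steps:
w(h, X) = -17 + X² - h (w(h, X) = (-h + X*X) - 17 = (-h + X²) - 17 = (X² - h) - 17 = -17 + X² - h)
(w(9, 15) + 233) - 77 = ((-17 + 15² - 1*9) + 233) - 77 = ((-17 + 225 - 9) + 233) - 77 = (199 + 233) - 77 = 432 - 77 = 355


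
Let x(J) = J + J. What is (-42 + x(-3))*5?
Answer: -240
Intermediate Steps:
x(J) = 2*J
(-42 + x(-3))*5 = (-42 + 2*(-3))*5 = (-42 - 6)*5 = -48*5 = -240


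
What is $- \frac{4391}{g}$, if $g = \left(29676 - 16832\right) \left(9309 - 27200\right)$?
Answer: $\frac{4391}{229792004} \approx 1.9109 \cdot 10^{-5}$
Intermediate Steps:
$g = -229792004$ ($g = 12844 \left(-17891\right) = -229792004$)
$- \frac{4391}{g} = - \frac{4391}{-229792004} = \left(-4391\right) \left(- \frac{1}{229792004}\right) = \frac{4391}{229792004}$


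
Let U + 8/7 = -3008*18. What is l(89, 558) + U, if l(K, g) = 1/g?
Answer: -211490921/3906 ≈ -54145.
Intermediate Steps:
U = -379016/7 (U = -8/7 - 3008*18 = -8/7 - 54144 = -379016/7 ≈ -54145.)
l(89, 558) + U = 1/558 - 379016/7 = -211490921/3906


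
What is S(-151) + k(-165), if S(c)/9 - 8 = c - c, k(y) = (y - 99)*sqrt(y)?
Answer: 72 - 264*I*sqrt(165) ≈ 72.0 - 3391.1*I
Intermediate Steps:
k(y) = sqrt(y)*(-99 + y) (k(y) = (-99 + y)*sqrt(y) = sqrt(y)*(-99 + y))
S(c) = 72 (S(c) = 72 + 9*(c - c) = 72 + 9*0 = 72 + 0 = 72)
S(-151) + k(-165) = 72 + sqrt(-165)*(-99 - 165) = 72 + (I*sqrt(165))*(-264) = 72 - 264*I*sqrt(165)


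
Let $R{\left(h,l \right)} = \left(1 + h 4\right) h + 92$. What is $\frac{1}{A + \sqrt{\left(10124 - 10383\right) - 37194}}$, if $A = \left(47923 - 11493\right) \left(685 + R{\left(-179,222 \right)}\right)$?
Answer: $\frac{4690799660}{22003601450256153053} - \frac{i \sqrt{37453}}{22003601450256153053} \approx 2.1318 \cdot 10^{-10} - 8.7953 \cdot 10^{-18} i$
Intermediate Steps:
$R{\left(h,l \right)} = 92 + h \left(1 + 4 h\right)$ ($R{\left(h,l \right)} = \left(1 + 4 h\right) h + 92 = h \left(1 + 4 h\right) + 92 = 92 + h \left(1 + 4 h\right)$)
$A = 4690799660$ ($A = \left(47923 - 11493\right) \left(685 + \left(92 - 179 + 4 \left(-179\right)^{2}\right)\right) = 36430 \left(685 + \left(92 - 179 + 4 \cdot 32041\right)\right) = 36430 \left(685 + \left(92 - 179 + 128164\right)\right) = 36430 \left(685 + 128077\right) = 36430 \cdot 128762 = 4690799660$)
$\frac{1}{A + \sqrt{\left(10124 - 10383\right) - 37194}} = \frac{1}{4690799660 + \sqrt{\left(10124 - 10383\right) - 37194}} = \frac{1}{4690799660 + \sqrt{-259 - 37194}} = \frac{1}{4690799660 + \sqrt{-37453}} = \frac{1}{4690799660 + i \sqrt{37453}}$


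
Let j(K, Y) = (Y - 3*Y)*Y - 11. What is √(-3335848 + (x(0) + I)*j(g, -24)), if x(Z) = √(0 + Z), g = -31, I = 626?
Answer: I*√4063886 ≈ 2015.9*I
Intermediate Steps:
x(Z) = √Z
j(K, Y) = -11 - 2*Y² (j(K, Y) = (-2*Y)*Y - 11 = -2*Y² - 11 = -11 - 2*Y²)
√(-3335848 + (x(0) + I)*j(g, -24)) = √(-3335848 + (√0 + 626)*(-11 - 2*(-24)²)) = √(-3335848 + (0 + 626)*(-11 - 2*576)) = √(-3335848 + 626*(-11 - 1152)) = √(-3335848 + 626*(-1163)) = √(-3335848 - 728038) = √(-4063886) = I*√4063886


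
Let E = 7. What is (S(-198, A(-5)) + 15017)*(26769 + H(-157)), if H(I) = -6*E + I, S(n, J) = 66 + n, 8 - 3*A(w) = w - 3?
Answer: 395494450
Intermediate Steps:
A(w) = 11/3 - w/3 (A(w) = 8/3 - (w - 3)/3 = 8/3 - (-3 + w)/3 = 8/3 + (1 - w/3) = 11/3 - w/3)
H(I) = -42 + I (H(I) = -6*7 + I = -42 + I)
(S(-198, A(-5)) + 15017)*(26769 + H(-157)) = ((66 - 198) + 15017)*(26769 + (-42 - 157)) = (-132 + 15017)*(26769 - 199) = 14885*26570 = 395494450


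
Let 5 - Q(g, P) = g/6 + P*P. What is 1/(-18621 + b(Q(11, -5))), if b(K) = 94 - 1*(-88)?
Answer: -1/18439 ≈ -5.4233e-5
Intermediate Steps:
Q(g, P) = 5 - P**2 - g/6 (Q(g, P) = 5 - (g/6 + P*P) = 5 - (g/6 + P**2) = 5 - (P**2 + g/6) = 5 + (-P**2 - g/6) = 5 - P**2 - g/6)
b(K) = 182 (b(K) = 94 + 88 = 182)
1/(-18621 + b(Q(11, -5))) = 1/(-18621 + 182) = 1/(-18439) = -1/18439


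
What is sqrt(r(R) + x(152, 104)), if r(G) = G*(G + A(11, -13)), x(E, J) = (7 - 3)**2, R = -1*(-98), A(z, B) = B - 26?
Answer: sqrt(5798) ≈ 76.145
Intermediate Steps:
A(z, B) = -26 + B
R = 98
x(E, J) = 16 (x(E, J) = 4**2 = 16)
r(G) = G*(-39 + G) (r(G) = G*(G + (-26 - 13)) = G*(G - 39) = G*(-39 + G))
sqrt(r(R) + x(152, 104)) = sqrt(98*(-39 + 98) + 16) = sqrt(98*59 + 16) = sqrt(5782 + 16) = sqrt(5798)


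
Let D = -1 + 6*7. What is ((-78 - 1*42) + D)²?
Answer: 6241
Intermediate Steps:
D = 41 (D = -1 + 42 = 41)
((-78 - 1*42) + D)² = ((-78 - 1*42) + 41)² = ((-78 - 42) + 41)² = (-120 + 41)² = (-79)² = 6241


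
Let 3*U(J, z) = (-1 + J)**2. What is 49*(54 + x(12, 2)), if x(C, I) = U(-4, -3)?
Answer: 9163/3 ≈ 3054.3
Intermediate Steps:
U(J, z) = (-1 + J)**2/3
x(C, I) = 25/3 (x(C, I) = (-1 - 4)**2/3 = (1/3)*(-5)**2 = (1/3)*25 = 25/3)
49*(54 + x(12, 2)) = 49*(54 + 25/3) = 49*(187/3) = 9163/3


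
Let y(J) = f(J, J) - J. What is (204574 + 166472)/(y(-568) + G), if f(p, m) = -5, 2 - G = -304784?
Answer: 123682/101783 ≈ 1.2152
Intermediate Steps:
G = 304786 (G = 2 - 1*(-304784) = 2 + 304784 = 304786)
y(J) = -5 - J
(204574 + 166472)/(y(-568) + G) = (204574 + 166472)/((-5 - 1*(-568)) + 304786) = 371046/((-5 + 568) + 304786) = 371046/(563 + 304786) = 371046/305349 = 371046*(1/305349) = 123682/101783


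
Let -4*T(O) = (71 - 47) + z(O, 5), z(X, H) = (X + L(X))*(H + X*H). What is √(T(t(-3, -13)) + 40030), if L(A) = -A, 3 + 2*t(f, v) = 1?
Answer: 2*√10006 ≈ 200.06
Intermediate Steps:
t(f, v) = -1 (t(f, v) = -3/2 + (½)*1 = -3/2 + ½ = -1)
z(X, H) = 0 (z(X, H) = (X - X)*(H + X*H) = 0*(H + H*X) = 0)
T(O) = -6 (T(O) = -((71 - 47) + 0)/4 = -(24 + 0)/4 = -¼*24 = -6)
√(T(t(-3, -13)) + 40030) = √(-6 + 40030) = √40024 = 2*√10006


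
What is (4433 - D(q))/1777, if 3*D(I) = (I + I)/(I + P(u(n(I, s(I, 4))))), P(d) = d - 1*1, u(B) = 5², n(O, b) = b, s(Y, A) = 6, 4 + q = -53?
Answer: 146251/58641 ≈ 2.4940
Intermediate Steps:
q = -57 (q = -4 - 53 = -57)
u(B) = 25
P(d) = -1 + d (P(d) = d - 1 = -1 + d)
D(I) = 2*I/(3*(24 + I)) (D(I) = ((I + I)/(I + (-1 + 25)))/3 = ((2*I)/(I + 24))/3 = ((2*I)/(24 + I))/3 = (2*I/(24 + I))/3 = 2*I/(3*(24 + I)))
(4433 - D(q))/1777 = (4433 - 2*(-57)/(3*(24 - 57)))/1777 = (4433 - 2*(-57)/(3*(-33)))*(1/1777) = (4433 - 2*(-57)*(-1)/(3*33))*(1/1777) = (4433 - 1*38/33)*(1/1777) = (4433 - 38/33)*(1/1777) = (146251/33)*(1/1777) = 146251/58641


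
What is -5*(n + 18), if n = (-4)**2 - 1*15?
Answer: -95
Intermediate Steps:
n = 1 (n = 16 - 15 = 1)
-5*(n + 18) = -5*(1 + 18) = -5*19 = -95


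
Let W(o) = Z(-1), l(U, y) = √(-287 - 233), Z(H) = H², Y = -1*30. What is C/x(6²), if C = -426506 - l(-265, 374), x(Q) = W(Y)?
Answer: -426506 - 2*I*√130 ≈ -4.2651e+5 - 22.803*I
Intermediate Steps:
Y = -30
l(U, y) = 2*I*√130 (l(U, y) = √(-520) = 2*I*√130)
W(o) = 1 (W(o) = (-1)² = 1)
x(Q) = 1
C = -426506 - 2*I*√130 ≈ -4.2651e+5 - 22.803*I
C/x(6²) = (-426506 - 2*I*√130)/1 = (-426506 - 2*I*√130)*1 = -426506 - 2*I*√130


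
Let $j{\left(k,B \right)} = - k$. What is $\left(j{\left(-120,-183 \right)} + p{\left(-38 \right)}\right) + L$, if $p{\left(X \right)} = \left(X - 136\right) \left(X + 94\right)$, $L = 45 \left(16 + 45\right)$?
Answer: $-6879$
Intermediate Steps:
$L = 2745$ ($L = 45 \cdot 61 = 2745$)
$p{\left(X \right)} = \left(-136 + X\right) \left(94 + X\right)$
$\left(j{\left(-120,-183 \right)} + p{\left(-38 \right)}\right) + L = \left(\left(-1\right) \left(-120\right) - \left(11188 - 1444\right)\right) + 2745 = \left(120 + \left(-12784 + 1444 + 1596\right)\right) + 2745 = \left(120 - 9744\right) + 2745 = -9624 + 2745 = -6879$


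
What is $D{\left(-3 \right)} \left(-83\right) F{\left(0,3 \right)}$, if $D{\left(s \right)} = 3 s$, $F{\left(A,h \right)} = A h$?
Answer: $0$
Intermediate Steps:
$D{\left(-3 \right)} \left(-83\right) F{\left(0,3 \right)} = 3 \left(-3\right) \left(-83\right) 0 \cdot 3 = \left(-9\right) \left(-83\right) 0 = 747 \cdot 0 = 0$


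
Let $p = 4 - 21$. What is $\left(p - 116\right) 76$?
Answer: $-10108$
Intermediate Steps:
$p = -17$ ($p = 4 - 21 = -17$)
$\left(p - 116\right) 76 = \left(-17 - 116\right) 76 = \left(-133\right) 76 = -10108$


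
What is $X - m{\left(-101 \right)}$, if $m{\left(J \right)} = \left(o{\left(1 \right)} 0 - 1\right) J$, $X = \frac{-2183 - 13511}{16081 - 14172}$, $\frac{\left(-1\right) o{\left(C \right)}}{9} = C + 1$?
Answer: $- \frac{208503}{1909} \approx -109.22$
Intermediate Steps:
$o{\left(C \right)} = -9 - 9 C$ ($o{\left(C \right)} = - 9 \left(C + 1\right) = - 9 \left(1 + C\right) = -9 - 9 C$)
$X = - \frac{15694}{1909} \approx -8.2211$
$m{\left(J \right)} = - J$ ($m{\left(J \right)} = \left(\left(-9 - 9\right) 0 - 1\right) J = \left(\left(-18\right) 0 - 1\right) J = \left(0 - 1\right) J = - J$)
$X - m{\left(-101 \right)} = - \frac{15694}{1909} - \left(-1\right) \left(-101\right) = - \frac{15694}{1909} - 101 = - \frac{208503}{1909}$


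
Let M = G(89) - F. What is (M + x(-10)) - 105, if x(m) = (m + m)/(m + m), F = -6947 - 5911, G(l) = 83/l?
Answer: 1135189/89 ≈ 12755.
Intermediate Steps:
F = -12858
x(m) = 1 (x(m) = (2*m)/((2*m)) = (2*m)*(1/(2*m)) = 1)
M = 1144445/89 (M = 83/89 - 1*(-12858) = 83*(1/89) + 12858 = 83/89 + 12858 = 1144445/89 ≈ 12859.)
(M + x(-10)) - 105 = (1144445/89 + 1) - 105 = 1144534/89 - 105 = 1135189/89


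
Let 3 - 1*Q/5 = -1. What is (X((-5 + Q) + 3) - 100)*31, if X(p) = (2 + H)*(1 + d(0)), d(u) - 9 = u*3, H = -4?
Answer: -3720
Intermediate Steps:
Q = 20 (Q = 15 - 5*(-1) = 15 + 5 = 20)
d(u) = 9 + 3*u (d(u) = 9 + u*3 = 9 + 3*u)
X(p) = -20 (X(p) = (2 - 4)*(1 + (9 + 3*0)) = -2*(1 + (9 + 0)) = -2*(1 + 9) = -2*10 = -20)
(X((-5 + Q) + 3) - 100)*31 = (-20 - 100)*31 = -120*31 = -3720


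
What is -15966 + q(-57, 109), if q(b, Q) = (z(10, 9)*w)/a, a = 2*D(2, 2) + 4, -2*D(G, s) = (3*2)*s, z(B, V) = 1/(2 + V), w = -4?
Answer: -351251/22 ≈ -15966.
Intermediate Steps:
D(G, s) = -3*s (D(G, s) = -3*2*s/2 = -3*s)
a = -8 (a = 2*(-3*2) + 4 = 2*(-6) + 4 = -12 + 4 = -8)
q(b, Q) = 1/22 (q(b, Q) = (-4/(2 + 9))/(-8) = (-4/11)*(-⅛) = ((1/11)*(-4))*(-⅛) = -4/11*(-⅛) = 1/22)
-15966 + q(-57, 109) = -15966 + 1/22 = -351251/22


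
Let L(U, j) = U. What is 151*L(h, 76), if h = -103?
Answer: -15553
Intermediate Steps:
151*L(h, 76) = 151*(-103) = -15553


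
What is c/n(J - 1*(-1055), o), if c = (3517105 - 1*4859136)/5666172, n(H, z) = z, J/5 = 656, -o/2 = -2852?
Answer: -1342031/32319845088 ≈ -4.1523e-5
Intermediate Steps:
o = 5704 (o = -2*(-2852) = 5704)
J = 3280 (J = 5*656 = 3280)
c = -1342031/5666172 (c = (3517105 - 4859136)*(1/5666172) = -1342031*1/5666172 = -1342031/5666172 ≈ -0.23685)
c/n(J - 1*(-1055), o) = -1342031/5666172/5704 = -1342031/5666172*1/5704 = -1342031/32319845088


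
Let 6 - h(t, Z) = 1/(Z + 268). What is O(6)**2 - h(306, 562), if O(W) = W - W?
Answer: -4979/830 ≈ -5.9988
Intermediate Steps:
O(W) = 0
h(t, Z) = 6 - 1/(268 + Z) (h(t, Z) = 6 - 1/(Z + 268) = 6 - 1/(268 + Z))
O(6)**2 - h(306, 562) = 0**2 - (1607 + 6*562)/(268 + 562) = 0 - (1607 + 3372)/830 = 0 - 4979/830 = -4979/830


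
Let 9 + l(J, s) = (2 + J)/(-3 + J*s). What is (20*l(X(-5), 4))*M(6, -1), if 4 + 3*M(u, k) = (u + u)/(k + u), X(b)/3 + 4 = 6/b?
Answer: 92000/981 ≈ 93.782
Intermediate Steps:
X(b) = -12 + 18/b (X(b) = -12 + 3*(6/b) = -12 + 18/b)
M(u, k) = -4/3 + 2*u/(3*(k + u)) (M(u, k) = -4/3 + ((u + u)/(k + u))/3 = -4/3 + ((2*u)/(k + u))/3 = -4/3 + (2*u/(k + u))/3 = -4/3 + 2*u/(3*(k + u)))
l(J, s) = -9 + (2 + J)/(-3 + J*s)
(20*l(X(-5), 4))*M(6, -1) = (20*((29 + (-12 + 18/(-5)) - 9*(-12 + 18/(-5))*4)/(-3 + (-12 + 18/(-5))*4)))*(2*(-1*6 - 2*(-1))/(3*(-1 + 6))) = (20*((29 + (-12 + 18*(-1/5)) - 9*(-12 + 18*(-1/5))*4)/(-3 + (-12 + 18*(-1/5))*4)))*((2/3)*(-6 + 2)/5) = (20*((29 + (-12 - 18/5) - 9*(-12 - 18/5)*4)/(-3 + (-12 - 18/5)*4)))*((2/3)*(1/5)*(-4)) = (20*((29 - 78/5 - 9*(-78/5)*4)/(-3 - 78/5*4)))*(-8/15) = (20*((29 - 78/5 + 2808/5)/(-3 - 312/5)))*(-8/15) = (20*(575/(-327/5)))*(-8/15) = (20*(-5/327*575))*(-8/15) = (20*(-2875/327))*(-8/15) = -57500/327*(-8/15) = 92000/981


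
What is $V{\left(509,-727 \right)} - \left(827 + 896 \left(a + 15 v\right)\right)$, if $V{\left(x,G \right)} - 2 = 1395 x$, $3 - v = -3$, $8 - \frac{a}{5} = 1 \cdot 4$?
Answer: $610670$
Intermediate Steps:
$a = 20$ ($a = 40 - 5 \cdot 1 \cdot 4 = 40 - 20 = 20$)
$v = 6$ ($v = 3 - -3 = 3 + 3 = 6$)
$V{\left(x,G \right)} = 2 + 1395 x$
$V{\left(509,-727 \right)} - \left(827 + 896 \left(a + 15 v\right)\right) = \left(2 + 1395 \cdot 509\right) - \left(827 + 896 \left(20 + 15 \cdot 6\right)\right) = \left(2 + 710055\right) - \left(827 + 896 \left(20 + 90\right)\right) = 710057 - \left(827 + 896 \cdot 110\right) = 710057 - \left(827 + 98560\right) = 710057 - 99387 = 610670$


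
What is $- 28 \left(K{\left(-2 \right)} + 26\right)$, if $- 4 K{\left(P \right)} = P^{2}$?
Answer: $-700$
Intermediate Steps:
$K{\left(P \right)} = - \frac{P^{2}}{4}$
$- 28 \left(K{\left(-2 \right)} + 26\right) = - 28 \left(- \frac{\left(-2\right)^{2}}{4} + 26\right) = - 28 \left(\left(- \frac{1}{4}\right) 4 + 26\right) = - 28 \left(-1 + 26\right) = \left(-28\right) 25 = -700$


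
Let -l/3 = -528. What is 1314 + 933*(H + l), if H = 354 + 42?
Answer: 1848654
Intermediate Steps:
l = 1584 (l = -3*(-528) = 1584)
H = 396
1314 + 933*(H + l) = 1314 + 933*(396 + 1584) = 1314 + 933*1980 = 1314 + 1847340 = 1848654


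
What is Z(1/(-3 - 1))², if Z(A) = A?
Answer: 1/16 ≈ 0.062500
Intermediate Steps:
Z(1/(-3 - 1))² = (1/(-3 - 1))² = (1/(-4))² = (-¼)² = 1/16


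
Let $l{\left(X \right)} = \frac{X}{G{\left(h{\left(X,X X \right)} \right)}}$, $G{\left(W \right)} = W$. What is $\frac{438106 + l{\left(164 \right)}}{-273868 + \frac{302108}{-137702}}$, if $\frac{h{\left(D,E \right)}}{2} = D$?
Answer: $- \frac{60328141263}{37712473444} \approx -1.5997$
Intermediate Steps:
$h{\left(D,E \right)} = 2 D$
$l{\left(X \right)} = \frac{1}{2}$ ($l{\left(X \right)} = \frac{X}{2 X} = X \frac{1}{2 X} = \frac{1}{2}$)
$\frac{438106 + l{\left(164 \right)}}{-273868 + \frac{302108}{-137702}} = \frac{438106 + \frac{1}{2}}{-273868 + \frac{302108}{-137702}} = \frac{876213}{2 \left(-273868 + 302108 \left(- \frac{1}{137702}\right)\right)} = \frac{876213}{2 \left(-273868 - \frac{151054}{68851}\right)} = \frac{876213}{2 \left(- \frac{18856236722}{68851}\right)} = \frac{876213}{2} \left(- \frac{68851}{18856236722}\right) = - \frac{60328141263}{37712473444}$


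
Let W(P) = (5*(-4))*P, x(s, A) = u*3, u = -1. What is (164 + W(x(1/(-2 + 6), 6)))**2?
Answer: 50176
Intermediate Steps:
x(s, A) = -3 (x(s, A) = -1*3 = -3)
W(P) = -20*P
(164 + W(x(1/(-2 + 6), 6)))**2 = (164 - 20*(-3))**2 = (164 + 60)**2 = 224**2 = 50176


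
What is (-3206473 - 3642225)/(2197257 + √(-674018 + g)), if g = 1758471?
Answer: -7524174810693/2413968619798 + 3424349*√1084453/2413968619798 ≈ -3.1155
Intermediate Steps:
(-3206473 - 3642225)/(2197257 + √(-674018 + g)) = (-3206473 - 3642225)/(2197257 + √(-674018 + 1758471)) = -6848698/(2197257 + √1084453)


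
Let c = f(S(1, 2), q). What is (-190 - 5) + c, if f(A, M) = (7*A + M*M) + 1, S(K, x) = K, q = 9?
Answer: -106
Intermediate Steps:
f(A, M) = 1 + M² + 7*A (f(A, M) = (7*A + M²) + 1 = (M² + 7*A) + 1 = 1 + M² + 7*A)
c = 89 (c = 1 + 9² + 7*1 = 1 + 81 + 7 = 89)
(-190 - 5) + c = (-190 - 5) + 89 = -195 + 89 = -106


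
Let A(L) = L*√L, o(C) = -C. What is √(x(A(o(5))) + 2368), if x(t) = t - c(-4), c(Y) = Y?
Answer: √(2372 - 5*I*√5) ≈ 48.703 - 0.1148*I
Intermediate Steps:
A(L) = L^(3/2)
x(t) = 4 + t (x(t) = t - 1*(-4) = t + 4 = 4 + t)
√(x(A(o(5))) + 2368) = √((4 + (-1*5)^(3/2)) + 2368) = √((4 + (-5)^(3/2)) + 2368) = √((4 - 5*I*√5) + 2368) = √(2372 - 5*I*√5)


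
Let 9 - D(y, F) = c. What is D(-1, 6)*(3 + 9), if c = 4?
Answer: 60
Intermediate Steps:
D(y, F) = 5 (D(y, F) = 9 - 1*4 = 9 - 4 = 5)
D(-1, 6)*(3 + 9) = 5*(3 + 9) = 5*12 = 60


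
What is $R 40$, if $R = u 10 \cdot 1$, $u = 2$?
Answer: $800$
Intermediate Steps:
$R = 20$ ($R = 2 \cdot 10 \cdot 1 = 20 \cdot 1 = 20$)
$R 40 = 20 \cdot 40 = 800$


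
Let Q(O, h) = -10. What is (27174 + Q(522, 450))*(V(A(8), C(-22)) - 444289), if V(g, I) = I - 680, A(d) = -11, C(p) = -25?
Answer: -12087817016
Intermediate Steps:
V(g, I) = -680 + I
(27174 + Q(522, 450))*(V(A(8), C(-22)) - 444289) = (27174 - 10)*((-680 - 25) - 444289) = 27164*(-705 - 444289) = 27164*(-444994) = -12087817016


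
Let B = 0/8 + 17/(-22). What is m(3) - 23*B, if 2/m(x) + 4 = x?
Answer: 347/22 ≈ 15.773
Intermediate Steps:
m(x) = 2/(-4 + x)
B = -17/22 (B = 0*(1/8) + 17*(-1/22) = 0 - 17/22 = -17/22 ≈ -0.77273)
m(3) - 23*B = 2/(-4 + 3) - 23*(-17/22) = 2/(-1) + 391/22 = 2*(-1) + 391/22 = -2 + 391/22 = 347/22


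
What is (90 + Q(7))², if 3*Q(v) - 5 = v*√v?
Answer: 75968/9 + 3850*√7/9 ≈ 9572.7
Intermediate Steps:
Q(v) = 5/3 + v^(3/2)/3 (Q(v) = 5/3 + (v*√v)/3 = 5/3 + v^(3/2)/3)
(90 + Q(7))² = (90 + (5/3 + 7^(3/2)/3))² = (90 + (5/3 + (7*√7)/3))² = (90 + (5/3 + 7*√7/3))² = (275/3 + 7*√7/3)²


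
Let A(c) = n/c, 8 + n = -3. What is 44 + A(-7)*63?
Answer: 143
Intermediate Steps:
n = -11 (n = -8 - 3 = -11)
A(c) = -11/c
44 + A(-7)*63 = 44 - 11/(-7)*63 = 44 - 11*(-1/7)*63 = 44 + (11/7)*63 = 44 + 99 = 143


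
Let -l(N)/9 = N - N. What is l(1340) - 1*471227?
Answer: -471227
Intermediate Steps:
l(N) = 0 (l(N) = -9*(N - N) = -9*0 = 0)
l(1340) - 1*471227 = 0 - 1*471227 = 0 - 471227 = -471227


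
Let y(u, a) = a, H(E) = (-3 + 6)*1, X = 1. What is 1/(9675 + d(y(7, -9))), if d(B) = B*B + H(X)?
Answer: 1/9759 ≈ 0.00010247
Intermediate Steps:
H(E) = 3 (H(E) = 3*1 = 3)
d(B) = 3 + B**2 (d(B) = B*B + 3 = B**2 + 3 = 3 + B**2)
1/(9675 + d(y(7, -9))) = 1/(9675 + (3 + (-9)**2)) = 1/(9675 + (3 + 81)) = 1/(9675 + 84) = 1/9759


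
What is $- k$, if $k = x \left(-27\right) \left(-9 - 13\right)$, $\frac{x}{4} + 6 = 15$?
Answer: $-21384$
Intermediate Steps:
$x = 36$ ($x = -24 + 4 \cdot 15 = -24 + 60 = 36$)
$k = 21384$ ($k = 36 \left(-27\right) \left(-9 - 13\right) = - 972 \left(-9 - 13\right) = \left(-972\right) \left(-22\right) = 21384$)
$- k = \left(-1\right) 21384 = -21384$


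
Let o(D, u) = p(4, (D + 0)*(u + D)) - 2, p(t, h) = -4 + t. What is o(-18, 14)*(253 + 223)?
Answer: -952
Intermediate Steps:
o(D, u) = -2 (o(D, u) = (-4 + 4) - 2 = 0 - 2 = -2)
o(-18, 14)*(253 + 223) = -2*(253 + 223) = -2*476 = -952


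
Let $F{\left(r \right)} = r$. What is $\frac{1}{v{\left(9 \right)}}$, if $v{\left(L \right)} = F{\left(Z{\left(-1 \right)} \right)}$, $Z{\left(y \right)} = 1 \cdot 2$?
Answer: $\frac{1}{2} \approx 0.5$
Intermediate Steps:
$Z{\left(y \right)} = 2$
$v{\left(L \right)} = 2$
$\frac{1}{v{\left(9 \right)}} = \frac{1}{2}$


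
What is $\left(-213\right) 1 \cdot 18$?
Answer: $-3834$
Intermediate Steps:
$\left(-213\right) 1 \cdot 18 = \left(-213\right) 18 = -3834$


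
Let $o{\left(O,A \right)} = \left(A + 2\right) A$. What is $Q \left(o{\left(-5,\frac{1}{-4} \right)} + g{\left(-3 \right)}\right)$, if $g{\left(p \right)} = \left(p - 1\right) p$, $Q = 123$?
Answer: $\frac{22755}{16} \approx 1422.2$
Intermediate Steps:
$o{\left(O,A \right)} = A \left(2 + A\right)$ ($o{\left(O,A \right)} = \left(2 + A\right) A = A \left(2 + A\right)$)
$g{\left(p \right)} = p \left(-1 + p\right)$ ($g{\left(p \right)} = \left(-1 + p\right) p = p \left(-1 + p\right)$)
$Q \left(o{\left(-5,\frac{1}{-4} \right)} + g{\left(-3 \right)}\right) = 123 \left(\frac{2 + \frac{1}{-4}}{-4} - 3 \left(-1 - 3\right)\right) = 123 \left(- \frac{2 - \frac{1}{4}}{4} - -12\right) = 123 \left(\left(- \frac{1}{4}\right) \frac{7}{4} + 12\right) = 123 \left(- \frac{7}{16} + 12\right) = 123 \cdot \frac{185}{16} = \frac{22755}{16}$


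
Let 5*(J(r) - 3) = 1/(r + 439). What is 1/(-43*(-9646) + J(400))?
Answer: 4195/1740006296 ≈ 2.4109e-6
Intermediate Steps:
J(r) = 3 + 1/(5*(439 + r)) (J(r) = 3 + 1/(5*(r + 439)) = 3 + 1/(5*(439 + r)))
1/(-43*(-9646) + J(400)) = 1/(-43*(-9646) + (6586 + 15*400)/(5*(439 + 400))) = 1/(414778 + (1/5)*(6586 + 6000)/839) = 1/(414778 + (1/5)*(1/839)*12586) = 1/(414778 + 12586/4195) = 1/(1740006296/4195) = 4195/1740006296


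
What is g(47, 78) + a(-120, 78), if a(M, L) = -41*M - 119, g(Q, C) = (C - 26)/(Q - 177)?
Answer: 24003/5 ≈ 4800.6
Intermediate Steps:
g(Q, C) = (-26 + C)/(-177 + Q)
a(M, L) = -119 - 41*M
g(47, 78) + a(-120, 78) = (-26 + 78)/(-177 + 47) + (-119 - 41*(-120)) = 52/(-130) + (-119 + 4920) = -1/130*52 + 4801 = -⅖ + 4801 = 24003/5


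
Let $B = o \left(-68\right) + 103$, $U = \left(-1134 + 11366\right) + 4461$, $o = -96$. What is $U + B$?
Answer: $21324$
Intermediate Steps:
$U = 14693$ ($U = 10232 + 4461 = 14693$)
$B = 6631$ ($B = \left(-96\right) \left(-68\right) + 103 = 6528 + 103 = 6631$)
$U + B = 14693 + 6631 = 21324$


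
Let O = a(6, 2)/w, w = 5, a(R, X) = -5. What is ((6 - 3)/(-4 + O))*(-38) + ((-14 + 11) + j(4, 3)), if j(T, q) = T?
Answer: 119/5 ≈ 23.800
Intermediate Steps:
O = -1 (O = -5/5 = -5*⅕ = -1)
((6 - 3)/(-4 + O))*(-38) + ((-14 + 11) + j(4, 3)) = ((6 - 3)/(-4 - 1))*(-38) + ((-14 + 11) + 4) = (3/(-5))*(-38) + (-3 + 4) = -⅕*3*(-38) + 1 = -⅗*(-38) + 1 = 114/5 + 1 = 119/5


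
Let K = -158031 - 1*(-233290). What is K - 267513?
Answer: -192254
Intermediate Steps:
K = 75259 (K = -158031 + 233290 = 75259)
K - 267513 = 75259 - 267513 = -192254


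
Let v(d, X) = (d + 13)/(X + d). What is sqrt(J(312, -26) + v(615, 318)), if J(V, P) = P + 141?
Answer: sqrt(100692159)/933 ≈ 10.755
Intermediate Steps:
v(d, X) = (13 + d)/(X + d)
J(V, P) = 141 + P
sqrt(J(312, -26) + v(615, 318)) = sqrt((141 - 26) + (13 + 615)/(318 + 615)) = sqrt(115 + 628/933) = sqrt(107923/933) = sqrt(100692159)/933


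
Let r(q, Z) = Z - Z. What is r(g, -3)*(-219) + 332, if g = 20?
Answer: 332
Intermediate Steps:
r(q, Z) = 0
r(g, -3)*(-219) + 332 = 0*(-219) + 332 = 0 + 332 = 332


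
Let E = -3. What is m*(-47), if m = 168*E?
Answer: 23688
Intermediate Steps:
m = -504 (m = 168*(-3) = -504)
m*(-47) = -504*(-47) = 23688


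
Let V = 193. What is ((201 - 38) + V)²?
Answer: 126736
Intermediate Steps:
((201 - 38) + V)² = ((201 - 38) + 193)² = (163 + 193)² = 356² = 126736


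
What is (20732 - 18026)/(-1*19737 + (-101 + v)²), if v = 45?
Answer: -2706/16601 ≈ -0.16300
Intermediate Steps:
(20732 - 18026)/(-1*19737 + (-101 + v)²) = (20732 - 18026)/(-1*19737 + (-101 + 45)²) = 2706/(-19737 + (-56)²) = 2706/(-19737 + 3136) = 2706/(-16601) = 2706*(-1/16601) = -2706/16601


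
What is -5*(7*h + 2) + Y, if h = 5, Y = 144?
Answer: -41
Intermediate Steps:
-5*(7*h + 2) + Y = -5*(7*5 + 2) + 144 = -5*(35 + 2) + 144 = -5*37 + 144 = -185 + 144 = -41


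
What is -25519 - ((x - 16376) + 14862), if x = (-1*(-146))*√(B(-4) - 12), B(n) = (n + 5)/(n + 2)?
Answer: -24005 - 365*I*√2 ≈ -24005.0 - 516.19*I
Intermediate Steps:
B(n) = (5 + n)/(2 + n)
x = 365*I*√2 (x = (-1*(-146))*√((5 - 4)/(2 - 4) - 12) = 146*√(1/(-2) - 12) = 146*√(-½*1 - 12) = 146*√(-½ - 12) = 146*√(-25/2) = 146*(5*I*√2/2) = 365*I*√2 ≈ 516.19*I)
-25519 - ((x - 16376) + 14862) = -25519 - ((365*I*√2 - 16376) + 14862) = -25519 - ((-16376 + 365*I*√2) + 14862) = -25519 - (-1514 + 365*I*√2) = -25519 + (1514 - 365*I*√2) = -24005 - 365*I*√2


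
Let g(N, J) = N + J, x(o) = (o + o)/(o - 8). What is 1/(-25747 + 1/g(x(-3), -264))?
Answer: -2898/74614817 ≈ -3.8839e-5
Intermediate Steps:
x(o) = 2*o/(-8 + o) (x(o) = (2*o)/(-8 + o) = 2*o/(-8 + o))
g(N, J) = J + N
1/(-25747 + 1/g(x(-3), -264)) = 1/(-25747 + 1/(-264 + 2*(-3)/(-8 - 3))) = 1/(-25747 + 1/(-264 + 2*(-3)/(-11))) = 1/(-25747 + 1/(-264 + 2*(-3)*(-1/11))) = 1/(-25747 + 1/(-264 + 6/11)) = 1/(-25747 + 1/(-2898/11)) = 1/(-25747 - 11/2898) = 1/(-74614817/2898) = -2898/74614817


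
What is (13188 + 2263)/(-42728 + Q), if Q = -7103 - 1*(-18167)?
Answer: -15451/31664 ≈ -0.48797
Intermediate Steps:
Q = 11064 (Q = -7103 + 18167 = 11064)
(13188 + 2263)/(-42728 + Q) = (13188 + 2263)/(-42728 + 11064) = 15451/(-31664) = 15451*(-1/31664) = -15451/31664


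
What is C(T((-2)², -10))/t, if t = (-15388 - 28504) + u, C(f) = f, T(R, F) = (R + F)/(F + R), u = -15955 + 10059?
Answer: -1/49788 ≈ -2.0085e-5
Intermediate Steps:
u = -5896
T(R, F) = 1 (T(R, F) = (F + R)/(F + R) = 1)
t = -49788 (t = (-15388 - 28504) - 5896 = -43892 - 5896 = -49788)
C(T((-2)², -10))/t = 1/(-49788) = 1*(-1/49788) = -1/49788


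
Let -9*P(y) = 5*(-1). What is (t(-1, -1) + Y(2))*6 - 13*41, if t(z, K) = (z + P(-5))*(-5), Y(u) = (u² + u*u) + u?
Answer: -1379/3 ≈ -459.67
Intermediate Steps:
P(y) = 5/9 (P(y) = -5*(-1)/9 = -⅑*(-5) = 5/9)
Y(u) = u + 2*u² (Y(u) = (u² + u²) + u = 2*u² + u = u + 2*u²)
t(z, K) = -25/9 - 5*z (t(z, K) = (z + 5/9)*(-5) = (5/9 + z)*(-5) = -25/9 - 5*z)
(t(-1, -1) + Y(2))*6 - 13*41 = ((-25/9 - 5*(-1)) + 2*(1 + 2*2))*6 - 13*41 = ((-25/9 + 5) + 2*(1 + 4))*6 - 533 = (20/9 + 2*5)*6 - 533 = (20/9 + 10)*6 - 533 = (110/9)*6 - 533 = 220/3 - 533 = -1379/3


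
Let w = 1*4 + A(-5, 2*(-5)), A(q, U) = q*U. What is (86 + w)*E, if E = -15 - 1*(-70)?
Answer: 7700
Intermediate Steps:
A(q, U) = U*q
w = 54 (w = 1*4 + (2*(-5))*(-5) = 4 - 10*(-5) = 4 + 50 = 54)
E = 55 (E = -15 + 70 = 55)
(86 + w)*E = (86 + 54)*55 = 140*55 = 7700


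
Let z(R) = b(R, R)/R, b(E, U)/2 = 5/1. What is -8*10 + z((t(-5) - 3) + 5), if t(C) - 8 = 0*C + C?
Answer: -78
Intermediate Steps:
b(E, U) = 10 (b(E, U) = 2*(5/1) = 2*(5*1) = 2*5 = 10)
t(C) = 8 + C (t(C) = 8 + (0*C + C) = 8 + (0 + C) = 8 + C)
z(R) = 10/R
-8*10 + z((t(-5) - 3) + 5) = -8*10 + 10/(((8 - 5) - 3) + 5) = -80 + 10/((3 - 3) + 5) = -80 + 10/(0 + 5) = -80 + 10/5 = -80 + 10*(1/5) = -80 + 2 = -78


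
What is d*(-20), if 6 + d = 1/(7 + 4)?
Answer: 1300/11 ≈ 118.18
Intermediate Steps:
d = -65/11 (d = -6 + 1/(7 + 4) = -6 + 1/11 = -65/11 ≈ -5.9091)
d*(-20) = -65/11*(-20) = 1300/11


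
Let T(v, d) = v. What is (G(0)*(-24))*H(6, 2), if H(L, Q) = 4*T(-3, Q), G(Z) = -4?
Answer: -1152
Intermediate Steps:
H(L, Q) = -12 (H(L, Q) = 4*(-3) = -12)
(G(0)*(-24))*H(6, 2) = -4*(-24)*(-12) = 96*(-12) = -1152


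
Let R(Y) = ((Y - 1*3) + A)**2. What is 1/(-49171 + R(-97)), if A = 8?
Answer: -1/40707 ≈ -2.4566e-5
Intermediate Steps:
R(Y) = (5 + Y)**2 (R(Y) = ((Y - 1*3) + 8)**2 = ((Y - 3) + 8)**2 = ((-3 + Y) + 8)**2 = (5 + Y)**2)
1/(-49171 + R(-97)) = 1/(-49171 + (5 - 97)**2) = 1/(-49171 + (-92)**2) = 1/(-49171 + 8464) = 1/(-40707) = -1/40707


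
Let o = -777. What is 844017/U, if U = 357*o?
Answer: -281339/92463 ≈ -3.0427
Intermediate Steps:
U = -277389 (U = 357*(-777) = -277389)
844017/U = 844017/(-277389) = 844017*(-1/277389) = -281339/92463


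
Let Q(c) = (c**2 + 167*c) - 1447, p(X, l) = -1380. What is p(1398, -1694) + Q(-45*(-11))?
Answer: 324863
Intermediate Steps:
Q(c) = -1447 + c**2 + 167*c
p(1398, -1694) + Q(-45*(-11)) = -1380 + (-1447 + (-45*(-11))**2 + 167*(-45*(-11))) = -1380 + (-1447 + 495**2 + 167*495) = -1380 + (-1447 + 245025 + 82665) = -1380 + 326243 = 324863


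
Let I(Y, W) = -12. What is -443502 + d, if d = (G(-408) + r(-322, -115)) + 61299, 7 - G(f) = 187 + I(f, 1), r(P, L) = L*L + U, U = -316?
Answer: -369462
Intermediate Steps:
r(P, L) = -316 + L² (r(P, L) = L*L - 316 = L² - 316 = -316 + L²)
G(f) = -168 (G(f) = 7 - (187 - 12) = 7 - 1*175 = 7 - 175 = -168)
d = 74040 (d = (-168 + (-316 + (-115)²)) + 61299 = (-168 + (-316 + 13225)) + 61299 = (-168 + 12909) + 61299 = 12741 + 61299 = 74040)
-443502 + d = -443502 + 74040 = -369462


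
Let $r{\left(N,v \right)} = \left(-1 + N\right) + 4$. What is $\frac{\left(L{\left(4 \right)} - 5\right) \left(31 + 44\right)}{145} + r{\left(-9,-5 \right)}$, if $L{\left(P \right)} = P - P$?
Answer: $- \frac{249}{29} \approx -8.5862$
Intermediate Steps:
$L{\left(P \right)} = 0$
$r{\left(N,v \right)} = 3 + N$
$\frac{\left(L{\left(4 \right)} - 5\right) \left(31 + 44\right)}{145} + r{\left(-9,-5 \right)} = \frac{\left(0 - 5\right) \left(31 + 44\right)}{145} + \left(3 - 9\right) = \left(-5\right) 75 \cdot \frac{1}{145} - 6 = \left(-375\right) \frac{1}{145} - 6 = - \frac{75}{29} - 6 = - \frac{249}{29}$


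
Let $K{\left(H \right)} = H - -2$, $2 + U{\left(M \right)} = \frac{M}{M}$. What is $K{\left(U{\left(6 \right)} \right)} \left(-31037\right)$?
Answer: $-31037$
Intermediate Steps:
$U{\left(M \right)} = -1$ ($U{\left(M \right)} = -2 + \frac{M}{M} = -2 + 1 = -1$)
$K{\left(H \right)} = 2 + H$ ($K{\left(H \right)} = H + 2 = 2 + H$)
$K{\left(U{\left(6 \right)} \right)} \left(-31037\right) = \left(2 - 1\right) \left(-31037\right) = 1 \left(-31037\right) = -31037$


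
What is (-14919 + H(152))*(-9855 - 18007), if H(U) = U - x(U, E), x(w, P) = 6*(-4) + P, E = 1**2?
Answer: 410797328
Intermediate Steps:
E = 1
x(w, P) = -24 + P
H(U) = 23 + U (H(U) = U - (-24 + 1) = U - 1*(-23) = U + 23 = 23 + U)
(-14919 + H(152))*(-9855 - 18007) = (-14919 + (23 + 152))*(-9855 - 18007) = (-14919 + 175)*(-27862) = -14744*(-27862) = 410797328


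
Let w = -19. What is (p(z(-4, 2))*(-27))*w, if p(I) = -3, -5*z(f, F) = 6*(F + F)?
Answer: -1539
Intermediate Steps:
z(f, F) = -12*F/5 (z(f, F) = -6*(F + F)/5 = -6*2*F/5 = -12*F/5)
(p(z(-4, 2))*(-27))*w = -3*(-27)*(-19) = 81*(-19) = -1539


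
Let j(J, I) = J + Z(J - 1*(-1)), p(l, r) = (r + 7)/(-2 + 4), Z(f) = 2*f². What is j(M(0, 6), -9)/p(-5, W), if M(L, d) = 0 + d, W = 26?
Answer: 208/33 ≈ 6.3030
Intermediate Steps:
M(L, d) = d
p(l, r) = 7/2 + r/2 (p(l, r) = (7 + r)/2 = (7 + r)*(½) = 7/2 + r/2)
j(J, I) = J + 2*(1 + J)² (j(J, I) = J + 2*(J - 1*(-1))² = J + 2*(J + 1)² = J + 2*(1 + J)²)
j(M(0, 6), -9)/p(-5, W) = (6 + 2*(1 + 6)²)/(7/2 + (½)*26) = (6 + 2*7²)/(7/2 + 13) = (6 + 2*49)/(33/2) = (6 + 98)*(2/33) = 104*(2/33) = 208/33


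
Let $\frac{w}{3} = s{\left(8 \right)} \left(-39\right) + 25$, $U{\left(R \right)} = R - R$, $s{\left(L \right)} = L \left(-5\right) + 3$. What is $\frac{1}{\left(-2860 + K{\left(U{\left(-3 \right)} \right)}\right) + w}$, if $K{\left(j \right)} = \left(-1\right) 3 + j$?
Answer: $\frac{1}{1541} \approx 0.00064893$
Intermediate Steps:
$s{\left(L \right)} = 3 - 5 L$ ($s{\left(L \right)} = - 5 L + 3 = 3 - 5 L$)
$U{\left(R \right)} = 0$
$w = 4404$ ($w = 3 \left(\left(3 - 40\right) \left(-39\right) + 25\right) = 3 \left(\left(-37\right) \left(-39\right) + 25\right) = 3 \left(1443 + 25\right) = 3 \cdot 1468 = 4404$)
$K{\left(j \right)} = -3 + j$
$\frac{1}{\left(-2860 + K{\left(U{\left(-3 \right)} \right)}\right) + w} = \frac{1}{\left(-2860 + \left(-3 + 0\right)\right) + 4404} = \frac{1}{\left(-2860 - 3\right) + 4404} = \frac{1}{-2863 + 4404} = \frac{1}{1541}$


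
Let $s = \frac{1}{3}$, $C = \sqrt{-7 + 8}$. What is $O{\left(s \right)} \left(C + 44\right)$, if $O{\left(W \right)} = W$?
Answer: $15$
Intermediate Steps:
$C = 1$ ($C = \sqrt{1} = 1$)
$s = \frac{1}{3} \approx 0.33333$
$O{\left(s \right)} \left(C + 44\right) = \frac{1 + 44}{3} = \frac{1}{3} \cdot 45 = 15$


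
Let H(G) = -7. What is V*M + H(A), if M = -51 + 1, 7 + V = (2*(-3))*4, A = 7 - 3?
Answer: 1543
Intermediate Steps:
A = 4
V = -31 (V = -7 + (2*(-3))*4 = -7 - 6*4 = -7 - 24 = -31)
M = -50
V*M + H(A) = -31*(-50) - 7 = 1550 - 7 = 1543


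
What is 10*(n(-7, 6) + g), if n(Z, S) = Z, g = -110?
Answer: -1170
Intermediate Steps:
10*(n(-7, 6) + g) = 10*(-7 - 110) = 10*(-117) = -1170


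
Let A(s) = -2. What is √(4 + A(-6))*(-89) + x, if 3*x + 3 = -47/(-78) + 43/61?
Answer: -8053/14274 - 89*√2 ≈ -126.43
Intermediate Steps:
x = -8053/14274 (x = -1 + (-47/(-78) + 43/61)/3 = -1 + (-47*(-1/78) + 43*(1/61))/3 = -1 + (47/78 + 43/61)/3 = -1 + (⅓)*(6221/4758) = -1 + 6221/14274 = -8053/14274 ≈ -0.56417)
√(4 + A(-6))*(-89) + x = √(4 - 2)*(-89) - 8053/14274 = √2*(-89) - 8053/14274 = -89*√2 - 8053/14274 = -8053/14274 - 89*√2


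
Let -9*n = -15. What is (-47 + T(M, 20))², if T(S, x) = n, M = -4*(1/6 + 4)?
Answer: 18496/9 ≈ 2055.1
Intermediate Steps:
n = 5/3 (n = -⅑*(-15) = 5/3 ≈ 1.6667)
M = -50/3 (M = -4*(⅙ + 4) = -4*25/6 = -50/3 ≈ -16.667)
T(S, x) = 5/3
(-47 + T(M, 20))² = (-47 + 5/3)² = (-136/3)² = 18496/9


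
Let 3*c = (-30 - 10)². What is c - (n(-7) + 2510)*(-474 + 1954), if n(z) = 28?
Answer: -11267120/3 ≈ -3.7557e+6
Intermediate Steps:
c = 1600/3 (c = (-30 - 10)²/3 = (⅓)*(-40)² = (⅓)*1600 = 1600/3 ≈ 533.33)
c - (n(-7) + 2510)*(-474 + 1954) = 1600/3 - (28 + 2510)*(-474 + 1954) = 1600/3 - 2538*1480 = 1600/3 - 1*3756240 = 1600/3 - 3756240 = -11267120/3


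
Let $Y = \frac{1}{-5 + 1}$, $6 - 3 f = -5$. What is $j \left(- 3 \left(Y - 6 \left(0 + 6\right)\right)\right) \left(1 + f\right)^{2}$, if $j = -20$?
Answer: $- \frac{142100}{3} \approx -47367.0$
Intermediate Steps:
$f = \frac{11}{3}$ ($f = 2 - - \frac{5}{3} = 2 + \frac{5}{3} = \frac{11}{3} \approx 3.6667$)
$Y = - \frac{1}{4}$ ($Y = \frac{1}{-4} = - \frac{1}{4} \approx -0.25$)
$j \left(- 3 \left(Y - 6 \left(0 + 6\right)\right)\right) \left(1 + f\right)^{2} = - 20 \left(- 3 \left(- \frac{1}{4} - 6 \left(0 + 6\right)\right)\right) \left(1 + \frac{11}{3}\right)^{2} = - 20 \left(- 3 \left(- \frac{1}{4} - 6 \cdot 6\right)\right) \left(\frac{14}{3}\right)^{2} = - 20 \left(- 3 \left(- \frac{1}{4} - 36\right)\right) \frac{196}{9} = - 20 \left(\left(-3\right) \left(- \frac{145}{4}\right)\right) \frac{196}{9} = \left(-20\right) \frac{435}{4} \cdot \frac{196}{9} = \left(-2175\right) \frac{196}{9} = - \frac{142100}{3}$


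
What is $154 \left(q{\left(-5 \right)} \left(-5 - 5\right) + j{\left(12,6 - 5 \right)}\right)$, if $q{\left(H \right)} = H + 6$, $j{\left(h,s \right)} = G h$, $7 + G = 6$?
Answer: $-3388$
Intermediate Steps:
$G = -1$ ($G = -7 + 6 = -1$)
$j{\left(h,s \right)} = - h$
$q{\left(H \right)} = 6 + H$
$154 \left(q{\left(-5 \right)} \left(-5 - 5\right) + j{\left(12,6 - 5 \right)}\right) = 154 \left(\left(6 - 5\right) \left(-5 - 5\right) - 12\right) = 154 \left(1 \left(-10\right) - 12\right) = 154 \left(-10 - 12\right) = 154 \left(-22\right) = -3388$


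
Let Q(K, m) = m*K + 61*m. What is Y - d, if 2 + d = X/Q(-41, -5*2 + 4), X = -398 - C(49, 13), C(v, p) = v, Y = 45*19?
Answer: 34131/40 ≈ 853.28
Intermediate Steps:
Y = 855
Q(K, m) = 61*m + K*m (Q(K, m) = K*m + 61*m = 61*m + K*m)
X = -447 (X = -398 - 1*49 = -398 - 49 = -447)
d = 69/40 (d = -2 - 447*1/((61 - 41)*(-5*2 + 4)) = -2 - 447*1/(20*(-10 + 4)) = -2 - 447/((-6*20)) = -2 - 447/(-120) = -2 - 447*(-1/120) = -2 + 149/40 = 69/40 ≈ 1.7250)
Y - d = 855 - 1*69/40 = 855 - 69/40 = 34131/40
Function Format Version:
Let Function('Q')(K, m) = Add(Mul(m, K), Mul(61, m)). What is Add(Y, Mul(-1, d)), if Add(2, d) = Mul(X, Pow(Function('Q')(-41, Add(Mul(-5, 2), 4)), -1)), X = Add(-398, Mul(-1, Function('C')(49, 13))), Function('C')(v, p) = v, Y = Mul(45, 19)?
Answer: Rational(34131, 40) ≈ 853.28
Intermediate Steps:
Y = 855
Function('Q')(K, m) = Add(Mul(61, m), Mul(K, m)) (Function('Q')(K, m) = Add(Mul(K, m), Mul(61, m)) = Add(Mul(61, m), Mul(K, m)))
X = -447 (X = Add(-398, Mul(-1, 49)) = Add(-398, -49) = -447)
d = Rational(69, 40) (d = Add(-2, Mul(-447, Pow(Mul(Add(Mul(-5, 2), 4), Add(61, -41)), -1))) = Add(-2, Mul(-447, Pow(Mul(Add(-10, 4), 20), -1))) = Add(-2, Mul(-447, Pow(Mul(-6, 20), -1))) = Add(-2, Mul(-447, Pow(-120, -1))) = Add(-2, Mul(-447, Rational(-1, 120))) = Add(-2, Rational(149, 40)) = Rational(69, 40) ≈ 1.7250)
Add(Y, Mul(-1, d)) = Add(855, Mul(-1, Rational(69, 40))) = Add(855, Rational(-69, 40)) = Rational(34131, 40)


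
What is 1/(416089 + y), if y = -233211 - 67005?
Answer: 1/115873 ≈ 8.6301e-6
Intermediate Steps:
y = -300216
1/(416089 + y) = 1/(416089 - 300216) = 1/115873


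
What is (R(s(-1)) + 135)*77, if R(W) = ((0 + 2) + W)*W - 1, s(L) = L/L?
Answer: 10549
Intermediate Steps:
s(L) = 1
R(W) = -1 + W*(2 + W) (R(W) = (2 + W)*W - 1 = W*(2 + W) - 1 = -1 + W*(2 + W))
(R(s(-1)) + 135)*77 = ((-1 + 1² + 2*1) + 135)*77 = ((-1 + 1 + 2) + 135)*77 = (2 + 135)*77 = 137*77 = 10549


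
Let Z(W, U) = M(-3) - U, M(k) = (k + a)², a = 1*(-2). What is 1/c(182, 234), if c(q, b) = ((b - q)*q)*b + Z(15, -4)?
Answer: 1/2214605 ≈ 4.5155e-7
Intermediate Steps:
a = -2
M(k) = (-2 + k)² (M(k) = (k - 2)² = (-2 + k)²)
Z(W, U) = 25 - U (Z(W, U) = (-2 - 3)² - U = (-5)² - U = 25 - U)
c(q, b) = 29 + b*q*(b - q) (c(q, b) = ((b - q)*q)*b + (25 - 1*(-4)) = (q*(b - q))*b + (25 + 4) = b*q*(b - q) + 29 = 29 + b*q*(b - q))
1/c(182, 234) = 1/(29 + 182*234² - 1*234*182²) = 1/(29 + 182*54756 - 1*234*33124) = 1/(29 + 9965592 - 7751016) = 1/2214605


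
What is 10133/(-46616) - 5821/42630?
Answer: -351660763/993620040 ≈ -0.35392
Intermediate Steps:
10133/(-46616) - 5821/42630 = 10133*(-1/46616) - 5821*1/42630 = -10133/46616 - 5821/42630 = -351660763/993620040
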